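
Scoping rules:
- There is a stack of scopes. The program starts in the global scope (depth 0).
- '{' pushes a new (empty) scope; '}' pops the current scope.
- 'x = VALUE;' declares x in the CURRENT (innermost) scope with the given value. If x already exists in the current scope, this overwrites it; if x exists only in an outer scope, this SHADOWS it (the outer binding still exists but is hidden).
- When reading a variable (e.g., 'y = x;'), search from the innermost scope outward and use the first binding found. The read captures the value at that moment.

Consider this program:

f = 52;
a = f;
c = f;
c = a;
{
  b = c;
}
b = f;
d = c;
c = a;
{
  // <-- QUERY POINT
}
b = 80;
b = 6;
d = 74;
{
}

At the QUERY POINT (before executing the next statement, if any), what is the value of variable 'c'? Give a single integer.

Answer: 52

Derivation:
Step 1: declare f=52 at depth 0
Step 2: declare a=(read f)=52 at depth 0
Step 3: declare c=(read f)=52 at depth 0
Step 4: declare c=(read a)=52 at depth 0
Step 5: enter scope (depth=1)
Step 6: declare b=(read c)=52 at depth 1
Step 7: exit scope (depth=0)
Step 8: declare b=(read f)=52 at depth 0
Step 9: declare d=(read c)=52 at depth 0
Step 10: declare c=(read a)=52 at depth 0
Step 11: enter scope (depth=1)
Visible at query point: a=52 b=52 c=52 d=52 f=52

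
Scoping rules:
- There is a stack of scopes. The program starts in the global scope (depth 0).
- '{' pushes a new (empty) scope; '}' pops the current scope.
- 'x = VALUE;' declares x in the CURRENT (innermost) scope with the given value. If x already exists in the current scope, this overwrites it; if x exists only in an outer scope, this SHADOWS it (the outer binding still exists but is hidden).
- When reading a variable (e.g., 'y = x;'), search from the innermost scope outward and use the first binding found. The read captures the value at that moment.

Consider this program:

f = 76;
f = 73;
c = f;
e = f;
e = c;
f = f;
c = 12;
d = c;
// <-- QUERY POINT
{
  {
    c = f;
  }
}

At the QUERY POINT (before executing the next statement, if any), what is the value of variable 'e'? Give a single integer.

Step 1: declare f=76 at depth 0
Step 2: declare f=73 at depth 0
Step 3: declare c=(read f)=73 at depth 0
Step 4: declare e=(read f)=73 at depth 0
Step 5: declare e=(read c)=73 at depth 0
Step 6: declare f=(read f)=73 at depth 0
Step 7: declare c=12 at depth 0
Step 8: declare d=(read c)=12 at depth 0
Visible at query point: c=12 d=12 e=73 f=73

Answer: 73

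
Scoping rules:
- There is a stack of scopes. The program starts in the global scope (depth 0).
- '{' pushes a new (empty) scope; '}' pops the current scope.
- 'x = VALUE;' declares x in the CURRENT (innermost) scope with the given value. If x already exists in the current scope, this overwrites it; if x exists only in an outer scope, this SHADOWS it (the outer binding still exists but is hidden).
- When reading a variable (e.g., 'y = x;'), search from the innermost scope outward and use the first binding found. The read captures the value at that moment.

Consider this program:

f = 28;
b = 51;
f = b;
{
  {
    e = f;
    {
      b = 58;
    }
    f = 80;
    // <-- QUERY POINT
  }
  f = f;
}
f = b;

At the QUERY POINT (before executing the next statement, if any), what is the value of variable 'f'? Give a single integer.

Answer: 80

Derivation:
Step 1: declare f=28 at depth 0
Step 2: declare b=51 at depth 0
Step 3: declare f=(read b)=51 at depth 0
Step 4: enter scope (depth=1)
Step 5: enter scope (depth=2)
Step 6: declare e=(read f)=51 at depth 2
Step 7: enter scope (depth=3)
Step 8: declare b=58 at depth 3
Step 9: exit scope (depth=2)
Step 10: declare f=80 at depth 2
Visible at query point: b=51 e=51 f=80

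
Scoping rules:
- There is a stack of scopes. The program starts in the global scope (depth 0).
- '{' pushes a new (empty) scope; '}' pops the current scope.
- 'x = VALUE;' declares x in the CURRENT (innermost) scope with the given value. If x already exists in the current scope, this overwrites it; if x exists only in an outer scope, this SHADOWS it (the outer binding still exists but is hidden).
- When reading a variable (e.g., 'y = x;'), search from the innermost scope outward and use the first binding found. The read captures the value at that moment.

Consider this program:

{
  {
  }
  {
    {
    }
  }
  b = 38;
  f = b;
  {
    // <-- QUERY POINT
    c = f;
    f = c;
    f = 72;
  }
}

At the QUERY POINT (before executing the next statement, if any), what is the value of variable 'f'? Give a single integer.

Step 1: enter scope (depth=1)
Step 2: enter scope (depth=2)
Step 3: exit scope (depth=1)
Step 4: enter scope (depth=2)
Step 5: enter scope (depth=3)
Step 6: exit scope (depth=2)
Step 7: exit scope (depth=1)
Step 8: declare b=38 at depth 1
Step 9: declare f=(read b)=38 at depth 1
Step 10: enter scope (depth=2)
Visible at query point: b=38 f=38

Answer: 38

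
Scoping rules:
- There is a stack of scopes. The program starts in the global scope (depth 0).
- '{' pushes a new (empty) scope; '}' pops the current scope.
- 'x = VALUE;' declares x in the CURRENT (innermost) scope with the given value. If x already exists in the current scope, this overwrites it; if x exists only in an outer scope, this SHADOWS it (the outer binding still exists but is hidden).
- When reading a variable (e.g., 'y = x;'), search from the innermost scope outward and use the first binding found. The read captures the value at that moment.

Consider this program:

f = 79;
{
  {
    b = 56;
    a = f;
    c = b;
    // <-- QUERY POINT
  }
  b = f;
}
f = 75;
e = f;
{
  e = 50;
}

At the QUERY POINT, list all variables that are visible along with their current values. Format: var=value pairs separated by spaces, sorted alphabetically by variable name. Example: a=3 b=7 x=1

Step 1: declare f=79 at depth 0
Step 2: enter scope (depth=1)
Step 3: enter scope (depth=2)
Step 4: declare b=56 at depth 2
Step 5: declare a=(read f)=79 at depth 2
Step 6: declare c=(read b)=56 at depth 2
Visible at query point: a=79 b=56 c=56 f=79

Answer: a=79 b=56 c=56 f=79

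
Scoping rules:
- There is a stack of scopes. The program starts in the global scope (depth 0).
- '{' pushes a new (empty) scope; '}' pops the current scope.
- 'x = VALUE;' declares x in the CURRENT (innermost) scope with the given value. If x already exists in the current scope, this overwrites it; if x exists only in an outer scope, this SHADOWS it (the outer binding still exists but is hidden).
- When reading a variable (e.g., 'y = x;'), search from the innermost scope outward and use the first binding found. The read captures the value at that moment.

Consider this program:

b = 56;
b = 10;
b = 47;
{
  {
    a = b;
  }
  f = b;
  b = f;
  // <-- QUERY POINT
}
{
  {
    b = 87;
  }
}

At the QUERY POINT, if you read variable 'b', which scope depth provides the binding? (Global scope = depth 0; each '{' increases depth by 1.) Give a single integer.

Answer: 1

Derivation:
Step 1: declare b=56 at depth 0
Step 2: declare b=10 at depth 0
Step 3: declare b=47 at depth 0
Step 4: enter scope (depth=1)
Step 5: enter scope (depth=2)
Step 6: declare a=(read b)=47 at depth 2
Step 7: exit scope (depth=1)
Step 8: declare f=(read b)=47 at depth 1
Step 9: declare b=(read f)=47 at depth 1
Visible at query point: b=47 f=47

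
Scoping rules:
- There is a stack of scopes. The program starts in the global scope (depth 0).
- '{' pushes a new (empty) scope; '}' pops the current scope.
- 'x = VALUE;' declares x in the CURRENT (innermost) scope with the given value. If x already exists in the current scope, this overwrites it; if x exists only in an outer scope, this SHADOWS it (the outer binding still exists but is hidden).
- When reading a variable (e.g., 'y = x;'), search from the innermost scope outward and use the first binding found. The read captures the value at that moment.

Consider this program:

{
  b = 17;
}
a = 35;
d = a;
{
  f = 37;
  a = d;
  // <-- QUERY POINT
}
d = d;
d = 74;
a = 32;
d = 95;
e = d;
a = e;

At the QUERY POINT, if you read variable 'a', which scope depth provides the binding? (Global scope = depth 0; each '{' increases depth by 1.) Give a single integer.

Answer: 1

Derivation:
Step 1: enter scope (depth=1)
Step 2: declare b=17 at depth 1
Step 3: exit scope (depth=0)
Step 4: declare a=35 at depth 0
Step 5: declare d=(read a)=35 at depth 0
Step 6: enter scope (depth=1)
Step 7: declare f=37 at depth 1
Step 8: declare a=(read d)=35 at depth 1
Visible at query point: a=35 d=35 f=37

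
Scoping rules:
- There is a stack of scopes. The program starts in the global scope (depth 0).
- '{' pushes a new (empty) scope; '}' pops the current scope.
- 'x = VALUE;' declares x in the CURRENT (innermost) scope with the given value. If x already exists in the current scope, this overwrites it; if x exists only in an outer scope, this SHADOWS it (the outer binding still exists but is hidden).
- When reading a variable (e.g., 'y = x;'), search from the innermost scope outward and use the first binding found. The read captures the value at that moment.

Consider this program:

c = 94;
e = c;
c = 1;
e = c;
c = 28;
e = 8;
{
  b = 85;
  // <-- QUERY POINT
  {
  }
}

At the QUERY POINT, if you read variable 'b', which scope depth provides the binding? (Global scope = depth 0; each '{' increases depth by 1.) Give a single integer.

Step 1: declare c=94 at depth 0
Step 2: declare e=(read c)=94 at depth 0
Step 3: declare c=1 at depth 0
Step 4: declare e=(read c)=1 at depth 0
Step 5: declare c=28 at depth 0
Step 6: declare e=8 at depth 0
Step 7: enter scope (depth=1)
Step 8: declare b=85 at depth 1
Visible at query point: b=85 c=28 e=8

Answer: 1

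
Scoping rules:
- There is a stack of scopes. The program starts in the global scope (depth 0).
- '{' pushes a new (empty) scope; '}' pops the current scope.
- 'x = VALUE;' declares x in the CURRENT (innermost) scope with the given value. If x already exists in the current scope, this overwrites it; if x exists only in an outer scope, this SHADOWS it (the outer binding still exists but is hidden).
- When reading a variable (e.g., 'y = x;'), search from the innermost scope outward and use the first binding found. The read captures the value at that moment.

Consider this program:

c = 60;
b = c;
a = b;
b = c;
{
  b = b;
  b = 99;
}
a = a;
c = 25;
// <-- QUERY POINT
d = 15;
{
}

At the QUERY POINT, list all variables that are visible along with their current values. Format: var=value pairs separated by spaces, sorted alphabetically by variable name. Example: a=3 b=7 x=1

Step 1: declare c=60 at depth 0
Step 2: declare b=(read c)=60 at depth 0
Step 3: declare a=(read b)=60 at depth 0
Step 4: declare b=(read c)=60 at depth 0
Step 5: enter scope (depth=1)
Step 6: declare b=(read b)=60 at depth 1
Step 7: declare b=99 at depth 1
Step 8: exit scope (depth=0)
Step 9: declare a=(read a)=60 at depth 0
Step 10: declare c=25 at depth 0
Visible at query point: a=60 b=60 c=25

Answer: a=60 b=60 c=25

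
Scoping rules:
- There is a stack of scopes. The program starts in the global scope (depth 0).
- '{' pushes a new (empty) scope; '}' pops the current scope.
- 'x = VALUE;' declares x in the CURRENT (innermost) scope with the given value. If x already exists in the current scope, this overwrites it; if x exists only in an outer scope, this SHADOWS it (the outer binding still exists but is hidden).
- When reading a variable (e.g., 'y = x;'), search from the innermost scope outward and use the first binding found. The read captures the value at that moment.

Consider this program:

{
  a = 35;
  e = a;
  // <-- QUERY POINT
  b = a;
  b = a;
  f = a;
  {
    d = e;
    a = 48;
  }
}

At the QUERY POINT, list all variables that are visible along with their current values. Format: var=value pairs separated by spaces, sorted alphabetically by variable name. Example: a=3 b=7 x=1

Answer: a=35 e=35

Derivation:
Step 1: enter scope (depth=1)
Step 2: declare a=35 at depth 1
Step 3: declare e=(read a)=35 at depth 1
Visible at query point: a=35 e=35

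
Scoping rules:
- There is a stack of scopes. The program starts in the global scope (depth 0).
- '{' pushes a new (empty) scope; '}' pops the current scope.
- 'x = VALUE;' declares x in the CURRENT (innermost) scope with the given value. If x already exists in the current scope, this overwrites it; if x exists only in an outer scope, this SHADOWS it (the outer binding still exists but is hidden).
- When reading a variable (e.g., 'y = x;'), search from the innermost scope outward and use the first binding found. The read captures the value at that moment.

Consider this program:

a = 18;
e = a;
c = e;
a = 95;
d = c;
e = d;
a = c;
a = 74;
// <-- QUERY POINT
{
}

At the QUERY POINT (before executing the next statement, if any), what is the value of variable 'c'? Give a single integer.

Answer: 18

Derivation:
Step 1: declare a=18 at depth 0
Step 2: declare e=(read a)=18 at depth 0
Step 3: declare c=(read e)=18 at depth 0
Step 4: declare a=95 at depth 0
Step 5: declare d=(read c)=18 at depth 0
Step 6: declare e=(read d)=18 at depth 0
Step 7: declare a=(read c)=18 at depth 0
Step 8: declare a=74 at depth 0
Visible at query point: a=74 c=18 d=18 e=18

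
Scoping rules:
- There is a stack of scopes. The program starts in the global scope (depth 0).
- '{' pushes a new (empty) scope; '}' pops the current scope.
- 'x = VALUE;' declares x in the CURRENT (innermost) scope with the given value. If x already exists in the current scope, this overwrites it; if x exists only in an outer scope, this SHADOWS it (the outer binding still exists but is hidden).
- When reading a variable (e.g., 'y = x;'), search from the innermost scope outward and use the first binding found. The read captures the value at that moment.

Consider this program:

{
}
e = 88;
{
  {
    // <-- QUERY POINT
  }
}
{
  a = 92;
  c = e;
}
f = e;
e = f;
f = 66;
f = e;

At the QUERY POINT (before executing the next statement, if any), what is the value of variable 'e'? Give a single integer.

Step 1: enter scope (depth=1)
Step 2: exit scope (depth=0)
Step 3: declare e=88 at depth 0
Step 4: enter scope (depth=1)
Step 5: enter scope (depth=2)
Visible at query point: e=88

Answer: 88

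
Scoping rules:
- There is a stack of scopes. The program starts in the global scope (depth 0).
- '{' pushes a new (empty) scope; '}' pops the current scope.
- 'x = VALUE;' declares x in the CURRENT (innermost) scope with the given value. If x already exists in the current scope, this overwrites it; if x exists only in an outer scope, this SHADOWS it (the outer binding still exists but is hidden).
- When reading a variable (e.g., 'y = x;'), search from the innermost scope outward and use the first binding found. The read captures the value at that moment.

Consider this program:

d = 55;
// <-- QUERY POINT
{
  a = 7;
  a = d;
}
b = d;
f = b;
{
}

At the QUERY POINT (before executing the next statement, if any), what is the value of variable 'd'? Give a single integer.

Answer: 55

Derivation:
Step 1: declare d=55 at depth 0
Visible at query point: d=55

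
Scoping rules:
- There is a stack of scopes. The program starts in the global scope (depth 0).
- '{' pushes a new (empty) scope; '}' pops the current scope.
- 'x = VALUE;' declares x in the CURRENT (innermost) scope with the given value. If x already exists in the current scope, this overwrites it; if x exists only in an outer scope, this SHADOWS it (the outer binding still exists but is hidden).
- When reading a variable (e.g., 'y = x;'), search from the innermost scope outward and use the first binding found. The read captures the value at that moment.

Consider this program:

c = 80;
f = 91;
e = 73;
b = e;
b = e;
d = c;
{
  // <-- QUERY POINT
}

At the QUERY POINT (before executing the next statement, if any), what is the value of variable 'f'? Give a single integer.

Answer: 91

Derivation:
Step 1: declare c=80 at depth 0
Step 2: declare f=91 at depth 0
Step 3: declare e=73 at depth 0
Step 4: declare b=(read e)=73 at depth 0
Step 5: declare b=(read e)=73 at depth 0
Step 6: declare d=(read c)=80 at depth 0
Step 7: enter scope (depth=1)
Visible at query point: b=73 c=80 d=80 e=73 f=91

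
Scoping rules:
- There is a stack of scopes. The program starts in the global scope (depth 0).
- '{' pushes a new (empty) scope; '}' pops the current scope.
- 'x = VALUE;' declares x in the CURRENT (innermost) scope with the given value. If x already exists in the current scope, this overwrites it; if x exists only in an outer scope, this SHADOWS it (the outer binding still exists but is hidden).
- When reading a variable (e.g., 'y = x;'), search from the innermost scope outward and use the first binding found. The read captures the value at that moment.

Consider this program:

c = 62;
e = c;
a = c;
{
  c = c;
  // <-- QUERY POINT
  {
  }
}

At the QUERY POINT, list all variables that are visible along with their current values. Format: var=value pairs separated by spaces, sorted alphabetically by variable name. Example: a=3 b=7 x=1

Step 1: declare c=62 at depth 0
Step 2: declare e=(read c)=62 at depth 0
Step 3: declare a=(read c)=62 at depth 0
Step 4: enter scope (depth=1)
Step 5: declare c=(read c)=62 at depth 1
Visible at query point: a=62 c=62 e=62

Answer: a=62 c=62 e=62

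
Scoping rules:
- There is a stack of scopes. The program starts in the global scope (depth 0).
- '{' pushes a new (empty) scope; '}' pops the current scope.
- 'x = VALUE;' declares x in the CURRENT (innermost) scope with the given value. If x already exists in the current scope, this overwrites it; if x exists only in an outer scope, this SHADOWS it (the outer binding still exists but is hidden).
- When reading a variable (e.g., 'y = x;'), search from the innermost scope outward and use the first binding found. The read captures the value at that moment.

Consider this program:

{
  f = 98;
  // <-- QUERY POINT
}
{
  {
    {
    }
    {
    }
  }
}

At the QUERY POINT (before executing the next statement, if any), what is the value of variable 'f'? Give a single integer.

Answer: 98

Derivation:
Step 1: enter scope (depth=1)
Step 2: declare f=98 at depth 1
Visible at query point: f=98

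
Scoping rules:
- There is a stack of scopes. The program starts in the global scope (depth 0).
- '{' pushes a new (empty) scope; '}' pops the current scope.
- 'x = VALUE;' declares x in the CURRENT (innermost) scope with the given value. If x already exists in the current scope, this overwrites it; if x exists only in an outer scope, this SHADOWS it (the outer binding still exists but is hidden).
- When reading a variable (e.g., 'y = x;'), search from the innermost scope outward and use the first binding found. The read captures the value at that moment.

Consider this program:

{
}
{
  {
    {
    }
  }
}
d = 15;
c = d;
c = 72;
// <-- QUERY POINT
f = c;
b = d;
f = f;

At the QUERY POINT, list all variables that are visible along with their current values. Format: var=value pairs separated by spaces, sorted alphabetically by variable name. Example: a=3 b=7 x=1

Step 1: enter scope (depth=1)
Step 2: exit scope (depth=0)
Step 3: enter scope (depth=1)
Step 4: enter scope (depth=2)
Step 5: enter scope (depth=3)
Step 6: exit scope (depth=2)
Step 7: exit scope (depth=1)
Step 8: exit scope (depth=0)
Step 9: declare d=15 at depth 0
Step 10: declare c=(read d)=15 at depth 0
Step 11: declare c=72 at depth 0
Visible at query point: c=72 d=15

Answer: c=72 d=15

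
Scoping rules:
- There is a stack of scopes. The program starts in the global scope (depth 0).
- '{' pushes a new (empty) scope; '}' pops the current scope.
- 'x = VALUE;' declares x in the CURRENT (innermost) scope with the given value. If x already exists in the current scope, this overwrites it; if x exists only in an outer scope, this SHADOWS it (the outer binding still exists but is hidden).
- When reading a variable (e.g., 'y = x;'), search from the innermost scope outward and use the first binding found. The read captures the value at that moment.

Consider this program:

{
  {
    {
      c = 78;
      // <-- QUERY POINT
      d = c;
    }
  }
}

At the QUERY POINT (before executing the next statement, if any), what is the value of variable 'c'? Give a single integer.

Step 1: enter scope (depth=1)
Step 2: enter scope (depth=2)
Step 3: enter scope (depth=3)
Step 4: declare c=78 at depth 3
Visible at query point: c=78

Answer: 78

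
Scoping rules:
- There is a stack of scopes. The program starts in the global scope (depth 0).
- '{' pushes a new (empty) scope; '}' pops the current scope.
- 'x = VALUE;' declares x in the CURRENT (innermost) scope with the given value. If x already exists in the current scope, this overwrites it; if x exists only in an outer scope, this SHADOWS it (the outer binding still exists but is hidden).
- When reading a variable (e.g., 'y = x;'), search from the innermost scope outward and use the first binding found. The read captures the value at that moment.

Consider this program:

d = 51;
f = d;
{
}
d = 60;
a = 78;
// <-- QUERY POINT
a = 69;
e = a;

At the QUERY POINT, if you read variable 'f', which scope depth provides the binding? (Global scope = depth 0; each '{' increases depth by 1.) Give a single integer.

Answer: 0

Derivation:
Step 1: declare d=51 at depth 0
Step 2: declare f=(read d)=51 at depth 0
Step 3: enter scope (depth=1)
Step 4: exit scope (depth=0)
Step 5: declare d=60 at depth 0
Step 6: declare a=78 at depth 0
Visible at query point: a=78 d=60 f=51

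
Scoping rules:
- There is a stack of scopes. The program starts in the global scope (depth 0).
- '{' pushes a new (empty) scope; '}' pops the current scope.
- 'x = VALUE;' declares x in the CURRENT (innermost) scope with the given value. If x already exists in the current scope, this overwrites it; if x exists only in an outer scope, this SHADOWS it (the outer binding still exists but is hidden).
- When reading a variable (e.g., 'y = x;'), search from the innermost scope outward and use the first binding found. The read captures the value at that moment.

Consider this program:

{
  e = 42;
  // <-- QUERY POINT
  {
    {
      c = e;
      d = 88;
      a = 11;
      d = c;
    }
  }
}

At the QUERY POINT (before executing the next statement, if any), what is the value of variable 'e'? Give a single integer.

Step 1: enter scope (depth=1)
Step 2: declare e=42 at depth 1
Visible at query point: e=42

Answer: 42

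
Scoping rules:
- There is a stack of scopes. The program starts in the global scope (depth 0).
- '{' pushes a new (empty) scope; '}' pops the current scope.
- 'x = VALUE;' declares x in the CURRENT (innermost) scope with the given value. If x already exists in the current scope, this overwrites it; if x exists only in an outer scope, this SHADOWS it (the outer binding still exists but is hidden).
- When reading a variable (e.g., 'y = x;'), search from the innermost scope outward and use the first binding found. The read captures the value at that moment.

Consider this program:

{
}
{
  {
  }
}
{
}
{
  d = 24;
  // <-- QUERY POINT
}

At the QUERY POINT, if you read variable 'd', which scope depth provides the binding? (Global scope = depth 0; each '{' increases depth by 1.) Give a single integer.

Step 1: enter scope (depth=1)
Step 2: exit scope (depth=0)
Step 3: enter scope (depth=1)
Step 4: enter scope (depth=2)
Step 5: exit scope (depth=1)
Step 6: exit scope (depth=0)
Step 7: enter scope (depth=1)
Step 8: exit scope (depth=0)
Step 9: enter scope (depth=1)
Step 10: declare d=24 at depth 1
Visible at query point: d=24

Answer: 1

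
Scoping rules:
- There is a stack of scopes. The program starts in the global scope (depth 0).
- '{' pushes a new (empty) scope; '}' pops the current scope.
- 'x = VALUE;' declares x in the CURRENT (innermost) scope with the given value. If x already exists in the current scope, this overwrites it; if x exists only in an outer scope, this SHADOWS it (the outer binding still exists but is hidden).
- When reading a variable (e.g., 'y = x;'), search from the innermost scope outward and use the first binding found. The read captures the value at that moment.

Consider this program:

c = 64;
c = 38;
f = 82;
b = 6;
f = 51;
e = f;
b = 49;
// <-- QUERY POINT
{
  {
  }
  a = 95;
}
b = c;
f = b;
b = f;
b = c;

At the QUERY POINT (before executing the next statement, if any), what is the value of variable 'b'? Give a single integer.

Step 1: declare c=64 at depth 0
Step 2: declare c=38 at depth 0
Step 3: declare f=82 at depth 0
Step 4: declare b=6 at depth 0
Step 5: declare f=51 at depth 0
Step 6: declare e=(read f)=51 at depth 0
Step 7: declare b=49 at depth 0
Visible at query point: b=49 c=38 e=51 f=51

Answer: 49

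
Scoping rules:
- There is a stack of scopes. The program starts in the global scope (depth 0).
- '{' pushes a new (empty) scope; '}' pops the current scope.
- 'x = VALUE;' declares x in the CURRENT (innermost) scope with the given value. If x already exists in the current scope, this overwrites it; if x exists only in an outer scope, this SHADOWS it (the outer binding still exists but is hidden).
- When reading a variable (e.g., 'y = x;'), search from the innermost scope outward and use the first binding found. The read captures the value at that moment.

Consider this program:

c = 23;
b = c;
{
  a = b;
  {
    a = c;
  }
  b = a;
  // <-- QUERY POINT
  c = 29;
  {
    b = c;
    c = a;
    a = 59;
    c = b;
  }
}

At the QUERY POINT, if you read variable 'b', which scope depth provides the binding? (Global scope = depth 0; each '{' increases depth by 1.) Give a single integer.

Answer: 1

Derivation:
Step 1: declare c=23 at depth 0
Step 2: declare b=(read c)=23 at depth 0
Step 3: enter scope (depth=1)
Step 4: declare a=(read b)=23 at depth 1
Step 5: enter scope (depth=2)
Step 6: declare a=(read c)=23 at depth 2
Step 7: exit scope (depth=1)
Step 8: declare b=(read a)=23 at depth 1
Visible at query point: a=23 b=23 c=23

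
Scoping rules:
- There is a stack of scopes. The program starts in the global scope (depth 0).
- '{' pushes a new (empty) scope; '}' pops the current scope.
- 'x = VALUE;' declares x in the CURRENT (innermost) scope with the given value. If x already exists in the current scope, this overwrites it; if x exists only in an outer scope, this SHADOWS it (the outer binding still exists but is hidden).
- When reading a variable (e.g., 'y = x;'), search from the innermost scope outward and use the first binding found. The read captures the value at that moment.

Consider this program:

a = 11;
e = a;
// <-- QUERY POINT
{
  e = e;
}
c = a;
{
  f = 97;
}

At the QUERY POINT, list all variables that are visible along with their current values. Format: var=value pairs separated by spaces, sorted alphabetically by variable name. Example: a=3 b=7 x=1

Answer: a=11 e=11

Derivation:
Step 1: declare a=11 at depth 0
Step 2: declare e=(read a)=11 at depth 0
Visible at query point: a=11 e=11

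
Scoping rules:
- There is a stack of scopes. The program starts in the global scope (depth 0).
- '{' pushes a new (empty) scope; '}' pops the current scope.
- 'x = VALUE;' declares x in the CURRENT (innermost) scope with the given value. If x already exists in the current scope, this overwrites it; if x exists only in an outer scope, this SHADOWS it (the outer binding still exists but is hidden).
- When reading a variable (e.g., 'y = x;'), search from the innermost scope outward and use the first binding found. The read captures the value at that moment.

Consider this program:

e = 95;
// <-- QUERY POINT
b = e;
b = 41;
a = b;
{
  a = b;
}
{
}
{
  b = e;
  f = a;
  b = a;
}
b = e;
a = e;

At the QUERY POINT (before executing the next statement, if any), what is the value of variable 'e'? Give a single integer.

Answer: 95

Derivation:
Step 1: declare e=95 at depth 0
Visible at query point: e=95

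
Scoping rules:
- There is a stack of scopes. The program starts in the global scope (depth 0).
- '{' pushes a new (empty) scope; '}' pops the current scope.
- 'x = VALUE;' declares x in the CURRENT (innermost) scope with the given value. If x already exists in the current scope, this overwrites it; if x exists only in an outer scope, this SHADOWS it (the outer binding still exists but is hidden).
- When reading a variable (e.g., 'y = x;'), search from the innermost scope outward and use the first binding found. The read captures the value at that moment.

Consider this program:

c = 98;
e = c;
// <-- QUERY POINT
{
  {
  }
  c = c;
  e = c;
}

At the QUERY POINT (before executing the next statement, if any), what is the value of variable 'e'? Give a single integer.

Answer: 98

Derivation:
Step 1: declare c=98 at depth 0
Step 2: declare e=(read c)=98 at depth 0
Visible at query point: c=98 e=98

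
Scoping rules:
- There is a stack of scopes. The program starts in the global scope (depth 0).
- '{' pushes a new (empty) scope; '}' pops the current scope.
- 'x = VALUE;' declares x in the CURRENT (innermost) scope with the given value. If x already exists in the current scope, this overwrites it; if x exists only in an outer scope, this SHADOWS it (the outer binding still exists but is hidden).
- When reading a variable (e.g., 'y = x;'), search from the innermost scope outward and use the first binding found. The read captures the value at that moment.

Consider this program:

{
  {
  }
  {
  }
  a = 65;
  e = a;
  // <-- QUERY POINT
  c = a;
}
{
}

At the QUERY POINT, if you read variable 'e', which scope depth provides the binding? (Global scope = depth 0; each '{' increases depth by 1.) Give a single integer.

Answer: 1

Derivation:
Step 1: enter scope (depth=1)
Step 2: enter scope (depth=2)
Step 3: exit scope (depth=1)
Step 4: enter scope (depth=2)
Step 5: exit scope (depth=1)
Step 6: declare a=65 at depth 1
Step 7: declare e=(read a)=65 at depth 1
Visible at query point: a=65 e=65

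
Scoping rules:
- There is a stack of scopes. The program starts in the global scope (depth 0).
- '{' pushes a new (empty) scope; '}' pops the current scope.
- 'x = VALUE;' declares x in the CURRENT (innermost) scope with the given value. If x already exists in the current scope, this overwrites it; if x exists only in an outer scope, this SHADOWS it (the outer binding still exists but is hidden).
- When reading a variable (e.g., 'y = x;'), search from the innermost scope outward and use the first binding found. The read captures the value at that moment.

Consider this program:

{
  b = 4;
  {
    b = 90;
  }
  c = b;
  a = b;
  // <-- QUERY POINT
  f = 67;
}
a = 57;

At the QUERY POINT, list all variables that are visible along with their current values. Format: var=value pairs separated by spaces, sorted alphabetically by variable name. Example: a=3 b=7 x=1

Step 1: enter scope (depth=1)
Step 2: declare b=4 at depth 1
Step 3: enter scope (depth=2)
Step 4: declare b=90 at depth 2
Step 5: exit scope (depth=1)
Step 6: declare c=(read b)=4 at depth 1
Step 7: declare a=(read b)=4 at depth 1
Visible at query point: a=4 b=4 c=4

Answer: a=4 b=4 c=4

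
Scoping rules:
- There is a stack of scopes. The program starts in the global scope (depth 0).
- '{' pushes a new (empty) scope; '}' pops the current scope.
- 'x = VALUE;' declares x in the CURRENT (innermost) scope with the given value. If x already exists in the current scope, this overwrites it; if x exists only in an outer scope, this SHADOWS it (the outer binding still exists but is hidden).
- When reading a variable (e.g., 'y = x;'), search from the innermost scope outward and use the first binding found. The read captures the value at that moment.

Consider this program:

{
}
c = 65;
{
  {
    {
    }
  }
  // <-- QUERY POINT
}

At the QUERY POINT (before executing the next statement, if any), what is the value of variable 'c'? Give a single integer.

Answer: 65

Derivation:
Step 1: enter scope (depth=1)
Step 2: exit scope (depth=0)
Step 3: declare c=65 at depth 0
Step 4: enter scope (depth=1)
Step 5: enter scope (depth=2)
Step 6: enter scope (depth=3)
Step 7: exit scope (depth=2)
Step 8: exit scope (depth=1)
Visible at query point: c=65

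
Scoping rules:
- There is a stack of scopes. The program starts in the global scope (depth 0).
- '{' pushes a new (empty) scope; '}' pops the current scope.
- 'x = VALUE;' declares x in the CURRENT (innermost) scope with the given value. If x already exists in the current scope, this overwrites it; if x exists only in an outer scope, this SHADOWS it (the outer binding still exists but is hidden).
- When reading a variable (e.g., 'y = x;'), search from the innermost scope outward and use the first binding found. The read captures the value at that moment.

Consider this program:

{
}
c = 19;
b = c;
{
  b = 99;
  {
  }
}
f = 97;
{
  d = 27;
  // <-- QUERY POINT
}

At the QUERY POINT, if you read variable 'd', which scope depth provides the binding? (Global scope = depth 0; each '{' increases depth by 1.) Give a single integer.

Step 1: enter scope (depth=1)
Step 2: exit scope (depth=0)
Step 3: declare c=19 at depth 0
Step 4: declare b=(read c)=19 at depth 0
Step 5: enter scope (depth=1)
Step 6: declare b=99 at depth 1
Step 7: enter scope (depth=2)
Step 8: exit scope (depth=1)
Step 9: exit scope (depth=0)
Step 10: declare f=97 at depth 0
Step 11: enter scope (depth=1)
Step 12: declare d=27 at depth 1
Visible at query point: b=19 c=19 d=27 f=97

Answer: 1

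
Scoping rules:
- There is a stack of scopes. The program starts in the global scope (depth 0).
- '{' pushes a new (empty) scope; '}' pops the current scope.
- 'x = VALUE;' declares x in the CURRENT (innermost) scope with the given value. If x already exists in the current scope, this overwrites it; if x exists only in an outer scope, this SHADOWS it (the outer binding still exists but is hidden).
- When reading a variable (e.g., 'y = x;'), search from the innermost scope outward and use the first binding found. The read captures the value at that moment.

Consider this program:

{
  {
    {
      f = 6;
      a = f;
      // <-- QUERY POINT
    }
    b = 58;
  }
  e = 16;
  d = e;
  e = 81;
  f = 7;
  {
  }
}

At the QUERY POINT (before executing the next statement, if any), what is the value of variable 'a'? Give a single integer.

Answer: 6

Derivation:
Step 1: enter scope (depth=1)
Step 2: enter scope (depth=2)
Step 3: enter scope (depth=3)
Step 4: declare f=6 at depth 3
Step 5: declare a=(read f)=6 at depth 3
Visible at query point: a=6 f=6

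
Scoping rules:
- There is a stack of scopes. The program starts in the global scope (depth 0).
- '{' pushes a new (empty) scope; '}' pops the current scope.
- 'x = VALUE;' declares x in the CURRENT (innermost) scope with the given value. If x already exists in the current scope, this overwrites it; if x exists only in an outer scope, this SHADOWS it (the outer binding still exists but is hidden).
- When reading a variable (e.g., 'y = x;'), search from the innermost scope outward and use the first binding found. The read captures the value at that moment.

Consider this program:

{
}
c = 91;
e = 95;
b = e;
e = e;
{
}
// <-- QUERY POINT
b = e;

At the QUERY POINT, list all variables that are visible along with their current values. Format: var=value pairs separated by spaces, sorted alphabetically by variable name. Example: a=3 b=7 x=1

Step 1: enter scope (depth=1)
Step 2: exit scope (depth=0)
Step 3: declare c=91 at depth 0
Step 4: declare e=95 at depth 0
Step 5: declare b=(read e)=95 at depth 0
Step 6: declare e=(read e)=95 at depth 0
Step 7: enter scope (depth=1)
Step 8: exit scope (depth=0)
Visible at query point: b=95 c=91 e=95

Answer: b=95 c=91 e=95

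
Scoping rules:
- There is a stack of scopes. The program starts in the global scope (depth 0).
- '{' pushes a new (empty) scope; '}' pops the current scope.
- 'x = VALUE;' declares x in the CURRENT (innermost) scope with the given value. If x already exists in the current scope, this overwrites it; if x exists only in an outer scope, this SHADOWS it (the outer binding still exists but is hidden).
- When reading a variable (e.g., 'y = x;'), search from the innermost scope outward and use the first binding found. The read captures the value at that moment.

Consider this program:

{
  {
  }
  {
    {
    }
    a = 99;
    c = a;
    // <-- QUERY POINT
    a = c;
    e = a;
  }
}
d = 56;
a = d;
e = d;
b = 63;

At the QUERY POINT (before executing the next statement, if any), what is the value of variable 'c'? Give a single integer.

Answer: 99

Derivation:
Step 1: enter scope (depth=1)
Step 2: enter scope (depth=2)
Step 3: exit scope (depth=1)
Step 4: enter scope (depth=2)
Step 5: enter scope (depth=3)
Step 6: exit scope (depth=2)
Step 7: declare a=99 at depth 2
Step 8: declare c=(read a)=99 at depth 2
Visible at query point: a=99 c=99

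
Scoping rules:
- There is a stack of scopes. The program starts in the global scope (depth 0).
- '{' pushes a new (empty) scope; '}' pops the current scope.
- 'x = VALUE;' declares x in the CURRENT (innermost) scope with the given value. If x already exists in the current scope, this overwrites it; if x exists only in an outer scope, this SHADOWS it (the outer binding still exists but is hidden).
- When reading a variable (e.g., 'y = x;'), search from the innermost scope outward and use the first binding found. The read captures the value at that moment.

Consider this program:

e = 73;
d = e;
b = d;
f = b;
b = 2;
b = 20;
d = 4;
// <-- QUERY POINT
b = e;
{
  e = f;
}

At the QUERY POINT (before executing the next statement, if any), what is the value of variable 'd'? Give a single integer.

Step 1: declare e=73 at depth 0
Step 2: declare d=(read e)=73 at depth 0
Step 3: declare b=(read d)=73 at depth 0
Step 4: declare f=(read b)=73 at depth 0
Step 5: declare b=2 at depth 0
Step 6: declare b=20 at depth 0
Step 7: declare d=4 at depth 0
Visible at query point: b=20 d=4 e=73 f=73

Answer: 4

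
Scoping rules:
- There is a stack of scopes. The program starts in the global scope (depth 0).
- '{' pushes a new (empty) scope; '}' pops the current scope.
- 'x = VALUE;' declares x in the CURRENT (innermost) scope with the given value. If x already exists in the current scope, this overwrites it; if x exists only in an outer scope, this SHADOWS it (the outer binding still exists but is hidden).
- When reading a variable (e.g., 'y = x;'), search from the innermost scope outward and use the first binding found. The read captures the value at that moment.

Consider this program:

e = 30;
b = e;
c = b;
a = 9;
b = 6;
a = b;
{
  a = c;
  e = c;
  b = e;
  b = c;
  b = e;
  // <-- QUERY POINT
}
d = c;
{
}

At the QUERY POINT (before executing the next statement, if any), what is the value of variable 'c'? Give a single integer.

Step 1: declare e=30 at depth 0
Step 2: declare b=(read e)=30 at depth 0
Step 3: declare c=(read b)=30 at depth 0
Step 4: declare a=9 at depth 0
Step 5: declare b=6 at depth 0
Step 6: declare a=(read b)=6 at depth 0
Step 7: enter scope (depth=1)
Step 8: declare a=(read c)=30 at depth 1
Step 9: declare e=(read c)=30 at depth 1
Step 10: declare b=(read e)=30 at depth 1
Step 11: declare b=(read c)=30 at depth 1
Step 12: declare b=(read e)=30 at depth 1
Visible at query point: a=30 b=30 c=30 e=30

Answer: 30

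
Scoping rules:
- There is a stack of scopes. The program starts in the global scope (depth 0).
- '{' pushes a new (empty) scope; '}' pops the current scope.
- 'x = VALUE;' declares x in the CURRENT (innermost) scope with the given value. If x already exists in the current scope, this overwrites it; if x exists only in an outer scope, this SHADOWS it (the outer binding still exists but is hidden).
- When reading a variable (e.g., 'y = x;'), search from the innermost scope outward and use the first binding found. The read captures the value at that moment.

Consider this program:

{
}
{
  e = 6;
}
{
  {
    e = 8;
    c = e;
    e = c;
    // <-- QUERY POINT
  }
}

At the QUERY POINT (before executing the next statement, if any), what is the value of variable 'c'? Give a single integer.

Step 1: enter scope (depth=1)
Step 2: exit scope (depth=0)
Step 3: enter scope (depth=1)
Step 4: declare e=6 at depth 1
Step 5: exit scope (depth=0)
Step 6: enter scope (depth=1)
Step 7: enter scope (depth=2)
Step 8: declare e=8 at depth 2
Step 9: declare c=(read e)=8 at depth 2
Step 10: declare e=(read c)=8 at depth 2
Visible at query point: c=8 e=8

Answer: 8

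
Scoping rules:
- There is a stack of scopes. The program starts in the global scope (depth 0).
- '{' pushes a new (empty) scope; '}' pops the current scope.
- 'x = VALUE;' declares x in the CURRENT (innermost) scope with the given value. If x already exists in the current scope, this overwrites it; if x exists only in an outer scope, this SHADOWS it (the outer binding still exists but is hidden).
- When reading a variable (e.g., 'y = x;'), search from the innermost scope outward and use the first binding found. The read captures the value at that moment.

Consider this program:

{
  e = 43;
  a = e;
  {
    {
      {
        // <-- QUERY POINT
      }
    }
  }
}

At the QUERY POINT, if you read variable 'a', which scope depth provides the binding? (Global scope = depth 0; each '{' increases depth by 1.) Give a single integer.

Answer: 1

Derivation:
Step 1: enter scope (depth=1)
Step 2: declare e=43 at depth 1
Step 3: declare a=(read e)=43 at depth 1
Step 4: enter scope (depth=2)
Step 5: enter scope (depth=3)
Step 6: enter scope (depth=4)
Visible at query point: a=43 e=43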